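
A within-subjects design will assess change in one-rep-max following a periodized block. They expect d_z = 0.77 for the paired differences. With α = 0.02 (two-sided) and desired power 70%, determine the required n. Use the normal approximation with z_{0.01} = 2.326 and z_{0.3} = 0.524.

For a paired (one-sample on differences) test: n = ((z_{α/2} + z_β) / d)².
z_{α/2} + z_β = 2.326 + 0.524 = 2.850.
n = (2.850 / 0.77)² = 3.701² = 13.70.
Round up.

n = 14 pairs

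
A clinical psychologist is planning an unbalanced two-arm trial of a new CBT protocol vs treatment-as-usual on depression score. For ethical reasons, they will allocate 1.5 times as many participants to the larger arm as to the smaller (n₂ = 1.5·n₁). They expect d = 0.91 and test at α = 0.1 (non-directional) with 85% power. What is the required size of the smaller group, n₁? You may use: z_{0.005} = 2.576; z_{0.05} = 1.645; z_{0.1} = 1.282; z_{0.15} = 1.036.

n₁ = 15

With allocation ratio k = n₂/n₁ = 1.5, Var(x̄₁−x̄₂) = σ²(1/n₁ + 1/(k·n₁)) = σ²·(k+1)/(k·n₁).
So n₁ = (1 + 1/k)·((z_{α/2} + z_β)/d)² = 1.667 × (2.681/0.91)².
n₁ = 1.667 × 8.68 = 14.5.
Round up: n₁ = 15, giving n₂ = ⌈1.5 × 15⌉ = ⌈22.5⌉ = 23.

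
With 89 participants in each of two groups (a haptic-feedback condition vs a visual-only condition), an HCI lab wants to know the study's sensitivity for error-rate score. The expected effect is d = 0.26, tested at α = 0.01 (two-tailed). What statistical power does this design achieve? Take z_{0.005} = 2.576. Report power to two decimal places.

power ≈ 0.20

For two equal groups, power = Φ(d·√(n/2) − z_{α/2}).
d·√(n/2) = 0.26 × √(89/2) = 0.26 × 6.671 = 1.734.
z_β = 1.734 − 2.576 = -0.842.
Power = Φ(-0.842) = 0.200.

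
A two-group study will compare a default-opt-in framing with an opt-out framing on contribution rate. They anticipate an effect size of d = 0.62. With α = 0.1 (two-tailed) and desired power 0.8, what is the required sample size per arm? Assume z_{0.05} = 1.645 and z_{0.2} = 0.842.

n = 33 per group

For two independent groups with equal n: n = 2·((z_{α/2} + z_β) / d)².
z_{α/2} + z_β = 1.645 + 0.842 = 2.487.
n = 2 × (2.487 / 0.62)² = 2 × 4.011² = 2 × 16.09 = 32.2.
Round up to the next whole participant.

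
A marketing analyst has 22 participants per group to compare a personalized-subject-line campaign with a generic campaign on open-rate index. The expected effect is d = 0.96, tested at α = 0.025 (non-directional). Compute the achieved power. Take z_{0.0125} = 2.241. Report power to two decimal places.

power ≈ 0.83

For two equal groups, power = Φ(d·√(n/2) − z_{α/2}).
d·√(n/2) = 0.96 × √(22/2) = 0.96 × 3.317 = 3.184.
z_β = 3.184 − 2.241 = 0.943.
Power = Φ(0.943) = 0.827.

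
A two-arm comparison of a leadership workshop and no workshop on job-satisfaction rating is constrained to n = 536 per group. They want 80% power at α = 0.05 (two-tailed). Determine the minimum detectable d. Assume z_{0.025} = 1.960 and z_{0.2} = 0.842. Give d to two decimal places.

d_min ≈ 0.17

For two independent groups of n = 536 each: d_min = (z_{α/2} + z_β)·√(2/n).
z-sum = 1.960 + 0.842 = 2.802.
d_min = 2.802 × √(2/536) = 2.802 × 0.0611 = 0.171.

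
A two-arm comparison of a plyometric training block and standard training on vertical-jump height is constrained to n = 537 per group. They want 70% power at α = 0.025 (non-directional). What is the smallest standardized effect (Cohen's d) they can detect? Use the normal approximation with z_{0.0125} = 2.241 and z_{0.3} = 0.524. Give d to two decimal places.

d_min ≈ 0.17

For two independent groups of n = 537 each: d_min = (z_{α/2} + z_β)·√(2/n).
z-sum = 2.241 + 0.524 = 2.765.
d_min = 2.765 × √(2/537) = 2.765 × 0.0610 = 0.169.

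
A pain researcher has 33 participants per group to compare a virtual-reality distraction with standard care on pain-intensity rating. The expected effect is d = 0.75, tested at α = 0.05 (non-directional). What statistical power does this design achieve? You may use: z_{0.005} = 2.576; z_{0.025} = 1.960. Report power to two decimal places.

power ≈ 0.86

For two equal groups, power = Φ(d·√(n/2) − z_{α/2}).
d·√(n/2) = 0.75 × √(33/2) = 0.75 × 4.062 = 3.047.
z_β = 3.047 − 1.960 = 1.087.
Power = Φ(1.087) = 0.861.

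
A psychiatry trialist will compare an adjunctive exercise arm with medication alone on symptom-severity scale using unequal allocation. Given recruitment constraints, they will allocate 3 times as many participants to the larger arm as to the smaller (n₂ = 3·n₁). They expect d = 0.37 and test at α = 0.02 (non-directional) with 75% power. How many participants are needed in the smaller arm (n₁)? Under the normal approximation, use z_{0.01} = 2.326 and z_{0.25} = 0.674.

With allocation ratio k = n₂/n₁ = 3, Var(x̄₁−x̄₂) = σ²(1/n₁ + 1/(k·n₁)) = σ²·(k+1)/(k·n₁).
So n₁ = (1 + 1/k)·((z_{α/2} + z_β)/d)² = 1.333 × (3.000/0.37)².
n₁ = 1.333 × 65.74 = 87.7.
Round up: n₁ = 88, giving n₂ = 3 × 88 = 264.

n₁ = 88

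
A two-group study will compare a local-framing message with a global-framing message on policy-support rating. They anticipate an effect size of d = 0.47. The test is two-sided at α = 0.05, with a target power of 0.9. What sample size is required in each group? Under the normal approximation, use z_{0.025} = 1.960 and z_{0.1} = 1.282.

For two independent groups with equal n: n = 2·((z_{α/2} + z_β) / d)².
z_{α/2} + z_β = 1.960 + 1.282 = 3.242.
n = 2 × (3.242 / 0.47)² = 2 × 6.898² = 2 × 47.58 = 95.2.
Round up to the next whole participant.

n = 96 per group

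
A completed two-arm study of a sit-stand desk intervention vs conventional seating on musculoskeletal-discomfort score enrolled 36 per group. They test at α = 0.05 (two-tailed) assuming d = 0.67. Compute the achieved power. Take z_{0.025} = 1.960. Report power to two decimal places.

For two equal groups, power = Φ(d·√(n/2) − z_{α/2}).
d·√(n/2) = 0.67 × √(36/2) = 0.67 × 4.243 = 2.843.
z_β = 2.843 − 1.960 = 0.883.
Power = Φ(0.883) = 0.811.

power ≈ 0.81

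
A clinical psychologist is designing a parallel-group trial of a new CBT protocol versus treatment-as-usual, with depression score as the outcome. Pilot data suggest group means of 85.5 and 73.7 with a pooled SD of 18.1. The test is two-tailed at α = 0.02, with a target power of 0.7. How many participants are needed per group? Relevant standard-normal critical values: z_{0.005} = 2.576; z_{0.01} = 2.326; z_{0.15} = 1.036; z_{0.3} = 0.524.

Cohen's d = |M₁ − M₂| / SD_pooled = |85.5 − 73.7| / 18.1 = 11.8 / 18.1 = 0.652.
For two independent groups with equal n: n = 2·((z_{α/2} + z_β) / d)².
z_{α/2} + z_β = 2.326 + 0.524 = 2.850.
n = 2 × (2.850 / 0.652)² = 2 × 4.371² = 2 × 19.11 = 38.2.
Round up to the next whole participant.

n = 39 per group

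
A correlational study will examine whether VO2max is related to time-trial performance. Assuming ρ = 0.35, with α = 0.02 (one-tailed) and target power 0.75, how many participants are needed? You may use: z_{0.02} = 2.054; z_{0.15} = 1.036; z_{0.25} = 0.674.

Fisher's z: C = ½·ln((1+r)/(1−r)) = ½·ln(2.0769) = 0.3654.
n = ((z_{α} + z_β)/C)² + 3.
(2.054 + 0.674) / 0.3654 = 2.728 / 0.3654 = 7.466.
n = 7.466² + 3 = 55.74 + 3 = 58.7.
Round up.

n = 59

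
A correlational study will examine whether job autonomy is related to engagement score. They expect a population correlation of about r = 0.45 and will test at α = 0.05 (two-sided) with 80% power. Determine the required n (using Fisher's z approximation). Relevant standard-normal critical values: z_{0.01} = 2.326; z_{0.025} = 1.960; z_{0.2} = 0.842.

n = 37

Fisher's z: C = ½·ln((1+r)/(1−r)) = ½·ln(2.6364) = 0.4847.
n = ((z_{α/2} + z_β)/C)² + 3.
(1.960 + 0.842) / 0.4847 = 2.802 / 0.4847 = 5.781.
n = 5.781² + 3 = 33.42 + 3 = 36.4.
Round up.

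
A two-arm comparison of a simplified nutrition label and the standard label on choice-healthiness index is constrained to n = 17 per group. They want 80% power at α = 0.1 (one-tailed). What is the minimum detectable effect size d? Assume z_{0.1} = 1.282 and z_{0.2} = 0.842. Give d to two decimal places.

d_min ≈ 0.73

For two independent groups of n = 17 each: d_min = (z_{α} + z_β)·√(2/n).
z-sum = 1.282 + 0.842 = 2.124.
d_min = 2.124 × √(2/17) = 2.124 × 0.3430 = 0.729.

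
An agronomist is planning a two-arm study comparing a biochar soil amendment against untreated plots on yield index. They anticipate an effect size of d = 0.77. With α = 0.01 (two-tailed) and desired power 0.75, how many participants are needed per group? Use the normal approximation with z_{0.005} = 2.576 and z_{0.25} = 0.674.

n = 36 per group

For two independent groups with equal n: n = 2·((z_{α/2} + z_β) / d)².
z_{α/2} + z_β = 2.576 + 0.674 = 3.250.
n = 2 × (3.250 / 0.77)² = 2 × 4.221² = 2 × 17.81 = 35.6.
Round up to the next whole participant.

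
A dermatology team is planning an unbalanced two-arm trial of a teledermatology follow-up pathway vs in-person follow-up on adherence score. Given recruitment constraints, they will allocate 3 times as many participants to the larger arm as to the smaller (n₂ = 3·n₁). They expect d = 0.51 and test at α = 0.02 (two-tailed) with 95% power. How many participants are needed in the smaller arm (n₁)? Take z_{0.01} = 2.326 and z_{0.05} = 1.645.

With allocation ratio k = n₂/n₁ = 3, Var(x̄₁−x̄₂) = σ²(1/n₁ + 1/(k·n₁)) = σ²·(k+1)/(k·n₁).
So n₁ = (1 + 1/k)·((z_{α/2} + z_β)/d)² = 1.333 × (3.971/0.51)².
n₁ = 1.333 × 60.63 = 80.8.
Round up: n₁ = 81, giving n₂ = 3 × 81 = 243.

n₁ = 81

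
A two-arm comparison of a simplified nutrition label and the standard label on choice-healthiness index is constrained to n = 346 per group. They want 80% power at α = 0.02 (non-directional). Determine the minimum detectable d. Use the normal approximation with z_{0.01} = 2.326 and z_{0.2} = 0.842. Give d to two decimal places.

For two independent groups of n = 346 each: d_min = (z_{α/2} + z_β)·√(2/n).
z-sum = 2.326 + 0.842 = 3.168.
d_min = 3.168 × √(2/346) = 3.168 × 0.0760 = 0.241.

d_min ≈ 0.24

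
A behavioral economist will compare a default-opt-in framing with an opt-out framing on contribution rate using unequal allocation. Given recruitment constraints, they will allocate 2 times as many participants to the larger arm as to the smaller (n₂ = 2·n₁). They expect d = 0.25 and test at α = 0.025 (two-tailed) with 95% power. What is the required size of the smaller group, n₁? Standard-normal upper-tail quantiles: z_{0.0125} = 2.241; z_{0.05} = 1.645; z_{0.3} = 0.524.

With allocation ratio k = n₂/n₁ = 2, Var(x̄₁−x̄₂) = σ²(1/n₁ + 1/(k·n₁)) = σ²·(k+1)/(k·n₁).
So n₁ = (1 + 1/k)·((z_{α/2} + z_β)/d)² = 1.500 × (3.886/0.25)².
n₁ = 1.500 × 241.62 = 362.4.
Round up: n₁ = 363, giving n₂ = 2 × 363 = 726.

n₁ = 363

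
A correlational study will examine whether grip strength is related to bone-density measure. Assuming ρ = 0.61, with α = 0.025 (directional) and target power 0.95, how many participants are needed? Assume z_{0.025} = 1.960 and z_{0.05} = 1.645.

Fisher's z: C = ½·ln((1+r)/(1−r)) = ½·ln(4.1282) = 0.7089.
n = ((z_{α} + z_β)/C)² + 3.
(1.960 + 1.645) / 0.7089 = 3.605 / 0.7089 = 5.085.
n = 5.085² + 3 = 25.86 + 3 = 28.9.
Round up.

n = 29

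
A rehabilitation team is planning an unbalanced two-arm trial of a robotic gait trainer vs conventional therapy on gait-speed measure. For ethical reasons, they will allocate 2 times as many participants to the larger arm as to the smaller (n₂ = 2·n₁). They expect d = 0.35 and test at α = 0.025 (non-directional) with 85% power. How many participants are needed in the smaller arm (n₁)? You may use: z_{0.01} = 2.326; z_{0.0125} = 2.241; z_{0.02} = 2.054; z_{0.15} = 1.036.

n₁ = 132

With allocation ratio k = n₂/n₁ = 2, Var(x̄₁−x̄₂) = σ²(1/n₁ + 1/(k·n₁)) = σ²·(k+1)/(k·n₁).
So n₁ = (1 + 1/k)·((z_{α/2} + z_β)/d)² = 1.500 × (3.277/0.35)².
n₁ = 1.500 × 87.66 = 131.5.
Round up: n₁ = 132, giving n₂ = 2 × 132 = 264.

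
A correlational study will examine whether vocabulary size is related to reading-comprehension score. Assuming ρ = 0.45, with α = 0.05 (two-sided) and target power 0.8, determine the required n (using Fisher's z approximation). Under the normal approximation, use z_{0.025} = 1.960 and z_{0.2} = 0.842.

n = 37

Fisher's z: C = ½·ln((1+r)/(1−r)) = ½·ln(2.6364) = 0.4847.
n = ((z_{α/2} + z_β)/C)² + 3.
(1.960 + 0.842) / 0.4847 = 2.802 / 0.4847 = 5.781.
n = 5.781² + 3 = 33.42 + 3 = 36.4.
Round up.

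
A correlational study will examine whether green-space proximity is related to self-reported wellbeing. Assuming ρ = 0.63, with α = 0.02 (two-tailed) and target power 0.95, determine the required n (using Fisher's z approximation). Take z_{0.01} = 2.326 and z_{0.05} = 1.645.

n = 32

Fisher's z: C = ½·ln((1+r)/(1−r)) = ½·ln(4.4054) = 0.7414.
n = ((z_{α/2} + z_β)/C)² + 3.
(2.326 + 1.645) / 0.7414 = 3.971 / 0.7414 = 5.356.
n = 5.356² + 3 = 28.69 + 3 = 31.7.
Round up.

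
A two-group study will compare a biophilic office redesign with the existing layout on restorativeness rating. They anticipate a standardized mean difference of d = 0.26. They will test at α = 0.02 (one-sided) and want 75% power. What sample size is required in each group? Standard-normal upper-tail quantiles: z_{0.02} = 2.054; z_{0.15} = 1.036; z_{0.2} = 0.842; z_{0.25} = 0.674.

n = 221 per group

For two independent groups with equal n: n = 2·((z_{α} + z_β) / d)².
z_{α} + z_β = 2.054 + 0.674 = 2.728.
n = 2 × (2.728 / 0.26)² = 2 × 10.492² = 2 × 110.09 = 220.2.
Round up to the next whole participant.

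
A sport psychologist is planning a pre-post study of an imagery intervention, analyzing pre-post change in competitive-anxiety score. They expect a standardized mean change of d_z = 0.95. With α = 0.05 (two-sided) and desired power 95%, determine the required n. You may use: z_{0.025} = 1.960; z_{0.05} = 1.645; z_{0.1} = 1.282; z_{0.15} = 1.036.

For a paired (one-sample on differences) test: n = ((z_{α/2} + z_β) / d)².
z_{α/2} + z_β = 1.960 + 1.645 = 3.605.
n = (3.605 / 0.95)² = 3.795² = 14.40.
Round up.

n = 15 pairs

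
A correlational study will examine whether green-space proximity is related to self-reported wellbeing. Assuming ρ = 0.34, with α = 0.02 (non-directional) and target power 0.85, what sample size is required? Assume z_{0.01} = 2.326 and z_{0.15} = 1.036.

n = 94

Fisher's z: C = ½·ln((1+r)/(1−r)) = ½·ln(2.0303) = 0.3541.
n = ((z_{α/2} + z_β)/C)² + 3.
(2.326 + 1.036) / 0.3541 = 3.362 / 0.3541 = 9.494.
n = 9.494² + 3 = 90.15 + 3 = 93.1.
Round up.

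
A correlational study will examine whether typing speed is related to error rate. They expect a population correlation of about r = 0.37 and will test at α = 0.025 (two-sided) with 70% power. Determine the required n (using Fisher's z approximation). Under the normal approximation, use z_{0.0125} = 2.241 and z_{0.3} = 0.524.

n = 54

Fisher's z: C = ½·ln((1+r)/(1−r)) = ½·ln(2.1746) = 0.3884.
n = ((z_{α/2} + z_β)/C)² + 3.
(2.241 + 0.524) / 0.3884 = 2.765 / 0.3884 = 7.119.
n = 7.119² + 3 = 50.68 + 3 = 53.7.
Round up.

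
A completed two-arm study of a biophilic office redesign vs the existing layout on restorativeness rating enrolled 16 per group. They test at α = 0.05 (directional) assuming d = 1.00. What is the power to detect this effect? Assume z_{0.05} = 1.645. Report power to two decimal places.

For two equal groups, power = Φ(d·√(n/2) − z_{α}).
d·√(n/2) = 1.00 × √(16/2) = 1.00 × 2.828 = 2.828.
z_β = 2.828 − 1.645 = 1.183.
Power = Φ(1.183) = 0.882.

power ≈ 0.88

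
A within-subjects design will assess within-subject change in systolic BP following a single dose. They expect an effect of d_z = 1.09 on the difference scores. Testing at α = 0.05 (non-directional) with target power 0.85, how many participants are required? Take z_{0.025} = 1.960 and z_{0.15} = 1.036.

For a paired (one-sample on differences) test: n = ((z_{α/2} + z_β) / d)².
z_{α/2} + z_β = 1.960 + 1.036 = 2.996.
n = (2.996 / 1.09)² = 2.749² = 7.55.
Round up.

n = 8 pairs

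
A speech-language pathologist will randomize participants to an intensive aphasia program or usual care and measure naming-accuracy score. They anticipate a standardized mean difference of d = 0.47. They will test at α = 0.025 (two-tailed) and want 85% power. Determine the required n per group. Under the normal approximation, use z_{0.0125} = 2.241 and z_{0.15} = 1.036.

n = 98 per group

For two independent groups with equal n: n = 2·((z_{α/2} + z_β) / d)².
z_{α/2} + z_β = 2.241 + 1.036 = 3.277.
n = 2 × (3.277 / 0.47)² = 2 × 6.972² = 2 × 48.61 = 97.2.
Round up to the next whole participant.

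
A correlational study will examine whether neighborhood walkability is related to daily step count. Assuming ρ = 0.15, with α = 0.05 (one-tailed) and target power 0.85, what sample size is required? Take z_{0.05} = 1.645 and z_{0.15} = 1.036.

Fisher's z: C = ½·ln((1+r)/(1−r)) = ½·ln(1.3529) = 0.1511.
n = ((z_{α} + z_β)/C)² + 3.
(1.645 + 1.036) / 0.1511 = 2.681 / 0.1511 = 17.743.
n = 17.743² + 3 = 314.82 + 3 = 317.8.
Round up.

n = 318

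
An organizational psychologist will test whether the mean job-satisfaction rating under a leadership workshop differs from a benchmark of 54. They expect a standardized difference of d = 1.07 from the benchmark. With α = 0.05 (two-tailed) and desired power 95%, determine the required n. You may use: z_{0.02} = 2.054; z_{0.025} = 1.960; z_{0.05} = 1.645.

For a one-sample test: n = ((z_{α/2} + z_β) / d)².
z_{α/2} + z_β = 1.960 + 1.645 = 3.605.
n = (3.605 / 1.07)² = 3.369² = 11.35.
Round up.

n = 12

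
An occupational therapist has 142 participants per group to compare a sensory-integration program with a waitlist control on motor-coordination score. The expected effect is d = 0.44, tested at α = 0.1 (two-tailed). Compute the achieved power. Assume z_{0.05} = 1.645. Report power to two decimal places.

power ≈ 0.98

For two equal groups, power = Φ(d·√(n/2) − z_{α/2}).
d·√(n/2) = 0.44 × √(142/2) = 0.44 × 8.426 = 3.708.
z_β = 3.708 − 1.645 = 2.063.
Power = Φ(2.063) = 0.980.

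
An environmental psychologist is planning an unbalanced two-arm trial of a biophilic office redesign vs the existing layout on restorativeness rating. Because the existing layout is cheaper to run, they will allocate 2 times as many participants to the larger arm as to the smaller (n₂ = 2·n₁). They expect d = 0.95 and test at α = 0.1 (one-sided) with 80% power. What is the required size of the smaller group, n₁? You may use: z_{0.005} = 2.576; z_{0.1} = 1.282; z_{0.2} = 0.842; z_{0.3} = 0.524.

With allocation ratio k = n₂/n₁ = 2, Var(x̄₁−x̄₂) = σ²(1/n₁ + 1/(k·n₁)) = σ²·(k+1)/(k·n₁).
So n₁ = (1 + 1/k)·((z_{α} + z_β)/d)² = 1.500 × (2.124/0.95)².
n₁ = 1.500 × 5.00 = 7.5.
Round up: n₁ = 8, giving n₂ = 2 × 8 = 16.

n₁ = 8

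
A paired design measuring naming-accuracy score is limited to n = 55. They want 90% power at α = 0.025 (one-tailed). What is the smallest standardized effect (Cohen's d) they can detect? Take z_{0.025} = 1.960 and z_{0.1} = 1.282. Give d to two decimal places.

d_min ≈ 0.44

For a single sample (or paired design) of n = 55: d_min = (z_{α} + z_β)/√n.
z-sum = 1.960 + 1.282 = 3.242.
d_min = 3.242 / √55 = 3.242 / 7.416 = 0.437.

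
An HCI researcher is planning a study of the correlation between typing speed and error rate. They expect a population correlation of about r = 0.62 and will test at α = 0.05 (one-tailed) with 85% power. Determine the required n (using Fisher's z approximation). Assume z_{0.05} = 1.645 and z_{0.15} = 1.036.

n = 17

Fisher's z: C = ½·ln((1+r)/(1−r)) = ½·ln(4.2632) = 0.7250.
n = ((z_{α} + z_β)/C)² + 3.
(1.645 + 1.036) / 0.7250 = 2.681 / 0.7250 = 3.698.
n = 3.698² + 3 = 13.67 + 3 = 16.7.
Round up.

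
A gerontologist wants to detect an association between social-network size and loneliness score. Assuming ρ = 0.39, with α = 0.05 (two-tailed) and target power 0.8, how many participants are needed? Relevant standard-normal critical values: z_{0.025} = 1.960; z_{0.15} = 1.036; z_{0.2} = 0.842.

n = 50

Fisher's z: C = ½·ln((1+r)/(1−r)) = ½·ln(2.2787) = 0.4118.
n = ((z_{α/2} + z_β)/C)² + 3.
(1.960 + 0.842) / 0.4118 = 2.802 / 0.4118 = 6.804.
n = 6.804² + 3 = 46.30 + 3 = 49.3.
Round up.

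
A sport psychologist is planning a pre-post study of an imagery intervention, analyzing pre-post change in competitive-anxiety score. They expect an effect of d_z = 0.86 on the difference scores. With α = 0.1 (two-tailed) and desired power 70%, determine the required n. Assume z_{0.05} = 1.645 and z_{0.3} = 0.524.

For a paired (one-sample on differences) test: n = ((z_{α/2} + z_β) / d)².
z_{α/2} + z_β = 1.645 + 0.524 = 2.169.
n = (2.169 / 0.86)² = 2.522² = 6.36.
Round up.

n = 7 pairs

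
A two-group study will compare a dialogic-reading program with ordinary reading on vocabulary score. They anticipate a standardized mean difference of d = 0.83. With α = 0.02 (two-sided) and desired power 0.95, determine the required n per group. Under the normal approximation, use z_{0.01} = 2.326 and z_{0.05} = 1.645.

n = 46 per group

For two independent groups with equal n: n = 2·((z_{α/2} + z_β) / d)².
z_{α/2} + z_β = 2.326 + 1.645 = 3.971.
n = 2 × (3.971 / 0.83)² = 2 × 4.784² = 2 × 22.89 = 45.8.
Round up to the next whole participant.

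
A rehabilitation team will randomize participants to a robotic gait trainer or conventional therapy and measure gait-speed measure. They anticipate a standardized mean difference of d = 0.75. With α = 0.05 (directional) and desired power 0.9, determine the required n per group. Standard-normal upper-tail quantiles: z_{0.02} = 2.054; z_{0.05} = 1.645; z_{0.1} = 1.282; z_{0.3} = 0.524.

For two independent groups with equal n: n = 2·((z_{α} + z_β) / d)².
z_{α} + z_β = 1.645 + 1.282 = 2.927.
n = 2 × (2.927 / 0.75)² = 2 × 3.903² = 2 × 15.23 = 30.5.
Round up to the next whole participant.

n = 31 per group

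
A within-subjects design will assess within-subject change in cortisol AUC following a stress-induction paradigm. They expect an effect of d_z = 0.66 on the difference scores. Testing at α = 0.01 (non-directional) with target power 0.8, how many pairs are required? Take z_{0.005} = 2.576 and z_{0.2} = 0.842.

For a paired (one-sample on differences) test: n = ((z_{α/2} + z_β) / d)².
z_{α/2} + z_β = 2.576 + 0.842 = 3.418.
n = (3.418 / 0.66)² = 5.179² = 26.82.
Round up.

n = 27 pairs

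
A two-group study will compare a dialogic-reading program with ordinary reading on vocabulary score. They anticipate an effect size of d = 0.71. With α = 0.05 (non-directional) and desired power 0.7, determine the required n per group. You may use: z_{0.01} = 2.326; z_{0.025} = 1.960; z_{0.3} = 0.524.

For two independent groups with equal n: n = 2·((z_{α/2} + z_β) / d)².
z_{α/2} + z_β = 1.960 + 0.524 = 2.484.
n = 2 × (2.484 / 0.71)² = 2 × 3.499² = 2 × 12.24 = 24.5.
Round up to the next whole participant.

n = 25 per group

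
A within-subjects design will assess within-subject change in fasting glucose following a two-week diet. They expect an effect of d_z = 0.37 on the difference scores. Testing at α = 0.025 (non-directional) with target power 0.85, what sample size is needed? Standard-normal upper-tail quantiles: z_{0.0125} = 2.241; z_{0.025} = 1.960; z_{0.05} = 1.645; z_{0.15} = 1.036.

For a paired (one-sample on differences) test: n = ((z_{α/2} + z_β) / d)².
z_{α/2} + z_β = 2.241 + 1.036 = 3.277.
n = (3.277 / 0.37)² = 8.857² = 78.44.
Round up.

n = 79 pairs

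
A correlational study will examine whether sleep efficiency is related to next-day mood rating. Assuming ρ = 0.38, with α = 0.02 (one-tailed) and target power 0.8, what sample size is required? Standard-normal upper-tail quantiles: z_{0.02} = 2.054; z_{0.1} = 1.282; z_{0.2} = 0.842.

n = 56

Fisher's z: C = ½·ln((1+r)/(1−r)) = ½·ln(2.2258) = 0.4001.
n = ((z_{α} + z_β)/C)² + 3.
(2.054 + 0.842) / 0.4001 = 2.896 / 0.4001 = 7.238.
n = 7.238² + 3 = 52.39 + 3 = 55.4.
Round up.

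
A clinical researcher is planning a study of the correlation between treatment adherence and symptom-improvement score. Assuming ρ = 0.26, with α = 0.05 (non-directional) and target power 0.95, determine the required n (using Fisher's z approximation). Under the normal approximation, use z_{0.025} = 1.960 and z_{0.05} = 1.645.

Fisher's z: C = ½·ln((1+r)/(1−r)) = ½·ln(1.7027) = 0.2661.
n = ((z_{α/2} + z_β)/C)² + 3.
(1.960 + 1.645) / 0.2661 = 3.605 / 0.2661 = 13.548.
n = 13.548² + 3 = 183.54 + 3 = 186.5.
Round up.

n = 187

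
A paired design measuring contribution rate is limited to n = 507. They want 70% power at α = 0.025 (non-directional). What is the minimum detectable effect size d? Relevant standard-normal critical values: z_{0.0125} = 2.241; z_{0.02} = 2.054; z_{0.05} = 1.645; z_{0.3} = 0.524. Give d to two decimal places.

For a single sample (or paired design) of n = 507: d_min = (z_{α/2} + z_β)/√n.
z-sum = 2.241 + 0.524 = 2.765.
d_min = 2.765 / √507 = 2.765 / 22.517 = 0.123.

d_min ≈ 0.12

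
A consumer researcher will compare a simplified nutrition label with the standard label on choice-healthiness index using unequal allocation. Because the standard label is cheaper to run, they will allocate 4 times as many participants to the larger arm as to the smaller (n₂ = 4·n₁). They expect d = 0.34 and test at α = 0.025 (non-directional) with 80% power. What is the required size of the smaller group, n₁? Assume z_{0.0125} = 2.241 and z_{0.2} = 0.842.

With allocation ratio k = n₂/n₁ = 4, Var(x̄₁−x̄₂) = σ²(1/n₁ + 1/(k·n₁)) = σ²·(k+1)/(k·n₁).
So n₁ = (1 + 1/k)·((z_{α/2} + z_β)/d)² = 1.250 × (3.083/0.34)².
n₁ = 1.250 × 82.22 = 102.8.
Round up: n₁ = 103, giving n₂ = 4 × 103 = 412.

n₁ = 103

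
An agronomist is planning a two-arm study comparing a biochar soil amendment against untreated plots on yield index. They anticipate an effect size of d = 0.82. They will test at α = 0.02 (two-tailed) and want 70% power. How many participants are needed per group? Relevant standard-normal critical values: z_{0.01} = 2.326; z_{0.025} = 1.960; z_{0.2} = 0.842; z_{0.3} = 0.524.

For two independent groups with equal n: n = 2·((z_{α/2} + z_β) / d)².
z_{α/2} + z_β = 2.326 + 0.524 = 2.850.
n = 2 × (2.850 / 0.82)² = 2 × 3.476² = 2 × 12.08 = 24.2.
Round up to the next whole participant.

n = 25 per group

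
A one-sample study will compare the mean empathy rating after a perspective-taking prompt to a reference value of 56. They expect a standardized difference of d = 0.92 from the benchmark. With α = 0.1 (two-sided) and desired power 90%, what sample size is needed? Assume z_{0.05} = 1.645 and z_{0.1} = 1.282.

For a one-sample test: n = ((z_{α/2} + z_β) / d)².
z_{α/2} + z_β = 1.645 + 1.282 = 2.927.
n = (2.927 / 0.92)² = 3.182² = 10.12.
Round up.

n = 11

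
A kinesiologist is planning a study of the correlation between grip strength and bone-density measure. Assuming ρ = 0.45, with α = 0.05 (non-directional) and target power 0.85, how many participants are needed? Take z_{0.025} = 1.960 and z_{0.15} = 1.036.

n = 42

Fisher's z: C = ½·ln((1+r)/(1−r)) = ½·ln(2.6364) = 0.4847.
n = ((z_{α/2} + z_β)/C)² + 3.
(1.960 + 1.036) / 0.4847 = 2.996 / 0.4847 = 6.181.
n = 6.181² + 3 = 38.21 + 3 = 41.2.
Round up.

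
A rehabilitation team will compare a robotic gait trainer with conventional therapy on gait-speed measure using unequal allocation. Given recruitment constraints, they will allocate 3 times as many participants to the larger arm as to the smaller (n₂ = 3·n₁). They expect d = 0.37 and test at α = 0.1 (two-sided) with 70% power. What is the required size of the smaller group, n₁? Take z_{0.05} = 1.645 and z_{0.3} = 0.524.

n₁ = 46

With allocation ratio k = n₂/n₁ = 3, Var(x̄₁−x̄₂) = σ²(1/n₁ + 1/(k·n₁)) = σ²·(k+1)/(k·n₁).
So n₁ = (1 + 1/k)·((z_{α/2} + z_β)/d)² = 1.333 × (2.169/0.37)².
n₁ = 1.333 × 34.36 = 45.8.
Round up: n₁ = 46, giving n₂ = 3 × 46 = 138.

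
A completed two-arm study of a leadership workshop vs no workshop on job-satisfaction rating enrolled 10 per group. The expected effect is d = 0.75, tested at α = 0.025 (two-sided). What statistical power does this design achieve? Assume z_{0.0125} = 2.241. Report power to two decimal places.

For two equal groups, power = Φ(d·√(n/2) − z_{α/2}).
d·√(n/2) = 0.75 × √(10/2) = 0.75 × 2.236 = 1.677.
z_β = 1.677 − 2.241 = -0.564.
Power = Φ(-0.564) = 0.286.

power ≈ 0.29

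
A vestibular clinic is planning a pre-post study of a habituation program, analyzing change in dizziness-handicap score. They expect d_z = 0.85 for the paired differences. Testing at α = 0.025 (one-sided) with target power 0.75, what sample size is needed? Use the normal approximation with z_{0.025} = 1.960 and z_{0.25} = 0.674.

For a paired (one-sample on differences) test: n = ((z_{α} + z_β) / d)².
z_{α} + z_β = 1.960 + 0.674 = 2.634.
n = (2.634 / 0.85)² = 3.099² = 9.60.
Round up.

n = 10 pairs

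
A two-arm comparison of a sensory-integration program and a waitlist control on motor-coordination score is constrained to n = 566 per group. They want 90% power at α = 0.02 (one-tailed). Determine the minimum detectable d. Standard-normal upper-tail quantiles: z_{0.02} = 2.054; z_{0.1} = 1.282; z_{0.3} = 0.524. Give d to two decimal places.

For two independent groups of n = 566 each: d_min = (z_{α} + z_β)·√(2/n).
z-sum = 2.054 + 1.282 = 3.336.
d_min = 3.336 × √(2/566) = 3.336 × 0.0594 = 0.198.

d_min ≈ 0.20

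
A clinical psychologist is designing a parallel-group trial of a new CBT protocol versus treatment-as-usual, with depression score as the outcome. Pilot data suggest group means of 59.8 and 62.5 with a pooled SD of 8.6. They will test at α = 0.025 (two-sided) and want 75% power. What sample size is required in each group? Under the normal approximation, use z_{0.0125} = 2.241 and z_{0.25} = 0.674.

n = 173 per group

Cohen's d = |M₁ − M₂| / SD_pooled = |59.8 − 62.5| / 8.6 = 2.7 / 8.6 = 0.314.
For two independent groups with equal n: n = 2·((z_{α/2} + z_β) / d)².
z_{α/2} + z_β = 2.241 + 0.674 = 2.915.
n = 2 × (2.915 / 0.314)² = 2 × 9.283² = 2 × 86.18 = 172.4.
Round up to the next whole participant.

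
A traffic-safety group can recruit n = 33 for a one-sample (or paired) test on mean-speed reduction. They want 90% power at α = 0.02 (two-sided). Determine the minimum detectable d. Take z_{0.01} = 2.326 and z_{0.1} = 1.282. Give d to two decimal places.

For a single sample (or paired design) of n = 33: d_min = (z_{α/2} + z_β)/√n.
z-sum = 2.326 + 1.282 = 3.608.
d_min = 3.608 / √33 = 3.608 / 5.745 = 0.628.

d_min ≈ 0.63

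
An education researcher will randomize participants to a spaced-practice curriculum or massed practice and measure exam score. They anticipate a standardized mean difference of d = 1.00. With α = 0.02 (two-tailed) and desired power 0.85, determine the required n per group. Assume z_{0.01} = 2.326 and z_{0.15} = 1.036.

For two independent groups with equal n: n = 2·((z_{α/2} + z_β) / d)².
z_{α/2} + z_β = 2.326 + 1.036 = 3.362.
n = 2 × (3.362 / 1.00)² = 2 × 3.362² = 2 × 11.30 = 22.6.
Round up to the next whole participant.

n = 23 per group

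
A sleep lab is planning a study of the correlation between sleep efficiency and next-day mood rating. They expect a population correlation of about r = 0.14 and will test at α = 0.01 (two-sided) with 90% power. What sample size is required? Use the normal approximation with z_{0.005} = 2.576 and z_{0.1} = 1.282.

n = 753

Fisher's z: C = ½·ln((1+r)/(1−r)) = ½·ln(1.3256) = 0.1409.
n = ((z_{α/2} + z_β)/C)² + 3.
(2.576 + 1.282) / 0.1409 = 3.858 / 0.1409 = 27.381.
n = 27.381² + 3 = 749.73 + 3 = 752.7.
Round up.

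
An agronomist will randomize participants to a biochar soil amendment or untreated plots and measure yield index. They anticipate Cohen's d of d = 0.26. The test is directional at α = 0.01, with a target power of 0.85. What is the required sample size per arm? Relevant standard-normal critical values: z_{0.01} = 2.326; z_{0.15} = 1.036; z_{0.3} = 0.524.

For two independent groups with equal n: n = 2·((z_{α} + z_β) / d)².
z_{α} + z_β = 2.326 + 1.036 = 3.362.
n = 2 × (3.362 / 0.26)² = 2 × 12.931² = 2 × 167.20 = 334.4.
Round up to the next whole participant.

n = 335 per group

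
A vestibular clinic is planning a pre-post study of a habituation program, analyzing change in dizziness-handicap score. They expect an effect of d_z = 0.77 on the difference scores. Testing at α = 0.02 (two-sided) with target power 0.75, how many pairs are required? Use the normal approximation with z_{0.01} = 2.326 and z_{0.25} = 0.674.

For a paired (one-sample on differences) test: n = ((z_{α/2} + z_β) / d)².
z_{α/2} + z_β = 2.326 + 0.674 = 3.000.
n = (3.000 / 0.77)² = 3.896² = 15.18.
Round up.

n = 16 pairs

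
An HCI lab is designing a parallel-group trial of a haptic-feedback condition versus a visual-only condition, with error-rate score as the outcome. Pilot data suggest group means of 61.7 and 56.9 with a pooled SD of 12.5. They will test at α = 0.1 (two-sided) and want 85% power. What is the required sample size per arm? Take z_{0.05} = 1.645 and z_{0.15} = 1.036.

n = 98 per group

Cohen's d = |M₁ − M₂| / SD_pooled = |61.7 − 56.9| / 12.5 = 4.8 / 12.5 = 0.384.
For two independent groups with equal n: n = 2·((z_{α/2} + z_β) / d)².
z_{α/2} + z_β = 1.645 + 1.036 = 2.681.
n = 2 × (2.681 / 0.384)² = 2 × 6.982² = 2 × 48.75 = 97.5.
Round up to the next whole participant.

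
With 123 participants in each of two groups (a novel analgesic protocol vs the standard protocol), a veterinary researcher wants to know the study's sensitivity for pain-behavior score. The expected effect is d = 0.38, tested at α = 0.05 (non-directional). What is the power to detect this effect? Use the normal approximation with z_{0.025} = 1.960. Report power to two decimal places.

power ≈ 0.85

For two equal groups, power = Φ(d·√(n/2) − z_{α/2}).
d·√(n/2) = 0.38 × √(123/2) = 0.38 × 7.842 = 2.980.
z_β = 2.980 − 1.960 = 1.020.
Power = Φ(1.020) = 0.846.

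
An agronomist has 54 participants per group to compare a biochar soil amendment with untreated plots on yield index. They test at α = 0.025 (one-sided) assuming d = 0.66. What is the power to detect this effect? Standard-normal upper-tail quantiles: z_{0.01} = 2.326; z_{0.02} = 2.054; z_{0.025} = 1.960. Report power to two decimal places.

For two equal groups, power = Φ(d·√(n/2) − z_{α}).
d·√(n/2) = 0.66 × √(54/2) = 0.66 × 5.196 = 3.429.
z_β = 3.429 − 1.960 = 1.469.
Power = Φ(1.469) = 0.929.

power ≈ 0.93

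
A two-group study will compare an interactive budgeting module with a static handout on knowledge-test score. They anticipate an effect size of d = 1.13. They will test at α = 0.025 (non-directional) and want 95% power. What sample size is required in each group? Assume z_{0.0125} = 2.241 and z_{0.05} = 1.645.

n = 24 per group

For two independent groups with equal n: n = 2·((z_{α/2} + z_β) / d)².
z_{α/2} + z_β = 2.241 + 1.645 = 3.886.
n = 2 × (3.886 / 1.13)² = 2 × 3.439² = 2 × 11.83 = 23.7.
Round up to the next whole participant.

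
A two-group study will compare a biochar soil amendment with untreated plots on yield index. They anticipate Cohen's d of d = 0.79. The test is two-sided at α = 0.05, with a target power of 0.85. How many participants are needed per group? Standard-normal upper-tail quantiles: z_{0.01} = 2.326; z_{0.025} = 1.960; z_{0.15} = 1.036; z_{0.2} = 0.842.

For two independent groups with equal n: n = 2·((z_{α/2} + z_β) / d)².
z_{α/2} + z_β = 1.960 + 1.036 = 2.996.
n = 2 × (2.996 / 0.79)² = 2 × 3.792² = 2 × 14.38 = 28.8.
Round up to the next whole participant.

n = 29 per group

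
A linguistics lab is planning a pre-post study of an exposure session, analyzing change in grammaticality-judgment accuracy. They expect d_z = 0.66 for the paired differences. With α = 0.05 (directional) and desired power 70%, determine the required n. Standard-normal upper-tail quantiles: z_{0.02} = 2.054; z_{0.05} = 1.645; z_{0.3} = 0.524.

n = 11 pairs

For a paired (one-sample on differences) test: n = ((z_{α} + z_β) / d)².
z_{α} + z_β = 1.645 + 0.524 = 2.169.
n = (2.169 / 0.66)² = 3.286² = 10.80.
Round up.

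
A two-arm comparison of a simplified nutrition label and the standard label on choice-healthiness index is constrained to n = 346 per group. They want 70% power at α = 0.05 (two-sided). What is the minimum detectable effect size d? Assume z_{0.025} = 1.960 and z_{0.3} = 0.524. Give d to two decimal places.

d_min ≈ 0.19

For two independent groups of n = 346 each: d_min = (z_{α/2} + z_β)·√(2/n).
z-sum = 1.960 + 0.524 = 2.484.
d_min = 2.484 × √(2/346) = 2.484 × 0.0760 = 0.189.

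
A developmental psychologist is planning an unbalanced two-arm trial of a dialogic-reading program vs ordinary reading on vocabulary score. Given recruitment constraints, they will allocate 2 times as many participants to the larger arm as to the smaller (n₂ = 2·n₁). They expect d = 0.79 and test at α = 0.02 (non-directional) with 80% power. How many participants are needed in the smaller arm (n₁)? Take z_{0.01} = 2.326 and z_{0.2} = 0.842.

n₁ = 25

With allocation ratio k = n₂/n₁ = 2, Var(x̄₁−x̄₂) = σ²(1/n₁ + 1/(k·n₁)) = σ²·(k+1)/(k·n₁).
So n₁ = (1 + 1/k)·((z_{α/2} + z_β)/d)² = 1.500 × (3.168/0.79)².
n₁ = 1.500 × 16.08 = 24.1.
Round up: n₁ = 25, giving n₂ = 2 × 25 = 50.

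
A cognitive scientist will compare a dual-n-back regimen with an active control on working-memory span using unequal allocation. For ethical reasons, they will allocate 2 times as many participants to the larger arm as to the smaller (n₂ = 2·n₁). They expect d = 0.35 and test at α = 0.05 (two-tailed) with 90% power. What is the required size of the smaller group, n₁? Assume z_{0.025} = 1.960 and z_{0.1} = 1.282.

With allocation ratio k = n₂/n₁ = 2, Var(x̄₁−x̄₂) = σ²(1/n₁ + 1/(k·n₁)) = σ²·(k+1)/(k·n₁).
So n₁ = (1 + 1/k)·((z_{α/2} + z_β)/d)² = 1.500 × (3.242/0.35)².
n₁ = 1.500 × 85.80 = 128.7.
Round up: n₁ = 129, giving n₂ = 2 × 129 = 258.

n₁ = 129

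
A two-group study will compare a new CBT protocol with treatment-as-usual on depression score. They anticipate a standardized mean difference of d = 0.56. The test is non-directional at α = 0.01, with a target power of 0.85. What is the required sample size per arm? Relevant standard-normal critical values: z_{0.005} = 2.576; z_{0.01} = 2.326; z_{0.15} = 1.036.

For two independent groups with equal n: n = 2·((z_{α/2} + z_β) / d)².
z_{α/2} + z_β = 2.576 + 1.036 = 3.612.
n = 2 × (3.612 / 0.56)² = 2 × 6.450² = 2 × 41.60 = 83.2.
Round up to the next whole participant.

n = 84 per group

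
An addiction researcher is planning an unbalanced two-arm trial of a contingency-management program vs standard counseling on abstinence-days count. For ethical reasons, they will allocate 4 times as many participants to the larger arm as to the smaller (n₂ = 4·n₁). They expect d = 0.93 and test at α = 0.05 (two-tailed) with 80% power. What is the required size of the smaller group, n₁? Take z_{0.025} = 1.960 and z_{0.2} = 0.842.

With allocation ratio k = n₂/n₁ = 4, Var(x̄₁−x̄₂) = σ²(1/n₁ + 1/(k·n₁)) = σ²·(k+1)/(k·n₁).
So n₁ = (1 + 1/k)·((z_{α/2} + z_β)/d)² = 1.250 × (2.802/0.93)².
n₁ = 1.250 × 9.08 = 11.3.
Round up: n₁ = 12, giving n₂ = 4 × 12 = 48.

n₁ = 12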